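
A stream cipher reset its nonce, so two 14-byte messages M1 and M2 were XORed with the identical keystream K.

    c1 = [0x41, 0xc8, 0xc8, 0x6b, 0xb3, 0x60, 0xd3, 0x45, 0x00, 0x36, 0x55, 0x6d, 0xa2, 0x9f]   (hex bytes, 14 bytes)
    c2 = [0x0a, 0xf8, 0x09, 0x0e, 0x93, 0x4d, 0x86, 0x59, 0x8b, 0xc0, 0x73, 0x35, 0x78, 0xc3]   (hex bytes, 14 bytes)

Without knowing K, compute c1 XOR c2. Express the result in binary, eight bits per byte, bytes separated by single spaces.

01001011 00110000 11000001 01100101 00100000 00101101 01010101 00011100 10001011 11110110 00100110 01011000 11011010 01011100

c1 ⊕ c2 = (M1 ⊕ K) ⊕ (M2 ⊕ K) = M1 ⊕ M2 — the shared key cancels under XOR.
41 XOR 0a = 4b
c8 XOR f8 = 30
c8 XOR 09 = c1
6b XOR 0e = 65
b3 XOR 93 = 20
60 XOR 4d = 2d
d3 XOR 86 = 55
45 XOR 59 = 1c
00 XOR 8b = 8b
36 XOR c0 = f6
55 XOR 73 = 26
6d XOR 35 = 58
a2 XOR 78 = da
9f XOR c3 = 5c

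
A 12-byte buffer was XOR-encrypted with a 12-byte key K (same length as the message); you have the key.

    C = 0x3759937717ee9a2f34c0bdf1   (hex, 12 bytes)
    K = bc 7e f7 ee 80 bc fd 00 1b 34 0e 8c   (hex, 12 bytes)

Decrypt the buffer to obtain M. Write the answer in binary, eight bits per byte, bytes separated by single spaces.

10001011 00100111 01100100 10011001 10010111 01010010 01100111 00101111 00101111 11110100 10110011 01111101

XOR is its own inverse, so applying the key byte-wise gives the result directly.
37 XOR bc = 8b
59 XOR 7e = 27
93 XOR f7 = 64
77 XOR ee = 99
17 XOR 80 = 97
ee XOR bc = 52
9a XOR fd = 67
2f XOR 00 = 2f
34 XOR 1b = 2f
c0 XOR 34 = f4
bd XOR 0e = b3
f1 XOR 8c = 7d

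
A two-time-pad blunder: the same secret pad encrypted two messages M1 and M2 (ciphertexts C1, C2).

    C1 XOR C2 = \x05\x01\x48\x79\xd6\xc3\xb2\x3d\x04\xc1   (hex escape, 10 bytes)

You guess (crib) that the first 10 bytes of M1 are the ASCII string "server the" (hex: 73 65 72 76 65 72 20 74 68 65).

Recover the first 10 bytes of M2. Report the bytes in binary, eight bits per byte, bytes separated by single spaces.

Since C1 ⊕ C2 = M1 ⊕ M2, XORing with the guessed M1 bytes yields the corresponding M2 bytes: M2 = (C1 ⊕ C2) ⊕ M1.
05 ^ 73 = 76
01 ^ 65 = 64
48 ^ 72 = 3a
79 ^ 76 = 0f
d6 ^ 65 = b3
c3 ^ 72 = b1
b2 ^ 20 = 92
3d ^ 74 = 49
04 ^ 68 = 6c
c1 ^ 65 = a4

01110110 01100100 00111010 00001111 10110011 10110001 10010010 01001001 01101100 10100100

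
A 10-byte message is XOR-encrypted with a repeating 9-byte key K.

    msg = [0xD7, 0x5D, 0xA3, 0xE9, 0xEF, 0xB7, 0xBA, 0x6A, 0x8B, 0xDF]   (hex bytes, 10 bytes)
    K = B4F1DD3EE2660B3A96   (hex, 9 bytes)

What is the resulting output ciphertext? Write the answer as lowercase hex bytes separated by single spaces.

The 9-byte key repeats, so the effective keystream is b4 f1 dd 3e e2 66 0b 3a 96 b4.
byte 0: 215 ^ 180 =  99
byte 1:  93 ^ 241 = 172
byte 2: 163 ^ 221 = 126
byte 3: 233 ^  62 = 215
byte 4: 239 ^ 226 =  13
byte 5: 183 ^ 102 = 209
byte 6: 186 ^  11 = 177
byte 7: 106 ^  58 =  80
byte 8: 139 ^ 150 =  29
byte 9: 223 ^ 180 = 107

63 ac 7e d7 0d d1 b1 50 1d 6b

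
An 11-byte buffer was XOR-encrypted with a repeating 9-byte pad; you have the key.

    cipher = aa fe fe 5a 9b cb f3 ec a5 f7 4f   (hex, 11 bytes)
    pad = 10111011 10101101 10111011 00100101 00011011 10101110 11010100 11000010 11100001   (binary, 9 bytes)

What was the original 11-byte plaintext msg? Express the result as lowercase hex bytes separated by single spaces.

11 53 45 7f 80 65 27 2e 44 4c e2

The 9-byte key repeats, so the effective keystream is bb ad bb 25 1b ae d4 c2 e1 bb ad.
byte 0: aa ^ bb = 11
byte 1: fe ^ ad = 53
byte 2: fe ^ bb = 45
byte 3: 5a ^ 25 = 7f
byte 4: 9b ^ 1b = 80
byte 5: cb ^ ae = 65
byte 6: f3 ^ d4 = 27
byte 7: ec ^ c2 = 2e
byte 8: a5 ^ e1 = 44
byte 9: f7 ^ bb = 4c
byte 10: 4f ^ ad = e2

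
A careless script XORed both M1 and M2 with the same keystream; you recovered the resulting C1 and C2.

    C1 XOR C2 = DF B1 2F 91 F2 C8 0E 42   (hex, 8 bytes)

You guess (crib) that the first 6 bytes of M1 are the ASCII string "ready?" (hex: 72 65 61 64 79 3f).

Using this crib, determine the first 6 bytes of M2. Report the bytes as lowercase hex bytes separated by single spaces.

Since C1 ⊕ C2 = M1 ⊕ M2, XORing with the guessed M1 bytes yields the corresponding M2 bytes: M2 = (C1 ⊕ C2) ⊕ M1.
df xor 72 = ad
b1 xor 65 = d4
2f xor 61 = 4e
91 xor 64 = f5
f2 xor 79 = 8b
c8 xor 3f = f7

ad d4 4e f5 8b f7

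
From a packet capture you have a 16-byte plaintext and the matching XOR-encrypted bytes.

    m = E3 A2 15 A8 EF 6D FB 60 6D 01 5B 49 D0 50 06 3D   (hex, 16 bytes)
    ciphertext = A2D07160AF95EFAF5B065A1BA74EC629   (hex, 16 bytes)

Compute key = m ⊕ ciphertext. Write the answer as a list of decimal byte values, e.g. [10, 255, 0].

Since ciphertext = m ⊕ key, XORing both sides with m gives key = m ⊕ ciphertext.
11100011 XOR 10100010 = 01000001
10100010 XOR 11010000 = 01110010
00010101 XOR 01110001 = 01100100
10101000 XOR 01100000 = 11001000
11101111 XOR 10101111 = 01000000
01101101 XOR 10010101 = 11111000
11111011 XOR 11101111 = 00010100
01100000 XOR 10101111 = 11001111
01101101 XOR 01011011 = 00110110
00000001 XOR 00000110 = 00000111
01011011 XOR 01011010 = 00000001
01001001 XOR 00011011 = 01010010
11010000 XOR 10100111 = 01110111
01010000 XOR 01001110 = 00011110
00000110 XOR 11000110 = 11000000
00111101 XOR 00101001 = 00010100

[65, 114, 100, 200, 64, 248, 20, 207, 54, 7, 1, 82, 119, 30, 192, 20]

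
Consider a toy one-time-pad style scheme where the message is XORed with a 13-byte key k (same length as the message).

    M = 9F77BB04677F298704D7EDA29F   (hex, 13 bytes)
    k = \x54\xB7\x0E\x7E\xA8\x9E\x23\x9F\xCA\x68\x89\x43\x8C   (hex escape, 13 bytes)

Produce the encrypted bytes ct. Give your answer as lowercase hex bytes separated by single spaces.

XOR is its own inverse, so applying the key byte-wise gives the result directly.
159 xor  84 = 203
119 xor 183 = 192
187 xor  14 = 181
  4 xor 126 = 122
103 xor 168 = 207
127 xor 158 = 225
 41 xor  35 =  10
135 xor 159 =  24
  4 xor 202 = 206
215 xor 104 = 191
237 xor 137 = 100
162 xor  67 = 225
159 xor 140 =  19

cb c0 b5 7a cf e1 0a 18 ce bf 64 e1 13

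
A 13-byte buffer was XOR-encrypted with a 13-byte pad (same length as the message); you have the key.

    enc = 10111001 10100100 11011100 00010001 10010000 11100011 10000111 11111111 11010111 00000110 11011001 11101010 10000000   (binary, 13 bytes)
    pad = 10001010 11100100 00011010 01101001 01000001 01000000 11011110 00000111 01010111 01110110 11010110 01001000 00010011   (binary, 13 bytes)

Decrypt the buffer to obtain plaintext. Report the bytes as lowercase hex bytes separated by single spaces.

b9 XOR 8a = 33
a4 XOR e4 = 40
dc XOR 1a = c6
11 XOR 69 = 78
90 XOR 41 = d1
e3 XOR 40 = a3
87 XOR de = 59
ff XOR 07 = f8
d7 XOR 57 = 80
06 XOR 76 = 70
d9 XOR d6 = 0f
ea XOR 48 = a2
80 XOR 13 = 93

33 40 c6 78 d1 a3 59 f8 80 70 0f a2 93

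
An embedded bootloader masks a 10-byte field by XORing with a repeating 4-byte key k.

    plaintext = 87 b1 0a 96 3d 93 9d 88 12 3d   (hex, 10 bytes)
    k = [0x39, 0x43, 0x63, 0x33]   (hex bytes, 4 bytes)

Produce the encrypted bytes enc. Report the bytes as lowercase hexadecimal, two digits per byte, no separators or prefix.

The 4-byte key repeats, so the effective keystream is 39 43 63 33 39 43 63 33 39 43.
byte 0: 87 XOR 39 = be
byte 1: b1 XOR 43 = f2
byte 2: 0a XOR 63 = 69
byte 3: 96 XOR 33 = a5
byte 4: 3d XOR 39 = 04
byte 5: 93 XOR 43 = d0
byte 6: 9d XOR 63 = fe
byte 7: 88 XOR 33 = bb
byte 8: 12 XOR 39 = 2b
byte 9: 3d XOR 43 = 7e

bef269a504d0febb2b7e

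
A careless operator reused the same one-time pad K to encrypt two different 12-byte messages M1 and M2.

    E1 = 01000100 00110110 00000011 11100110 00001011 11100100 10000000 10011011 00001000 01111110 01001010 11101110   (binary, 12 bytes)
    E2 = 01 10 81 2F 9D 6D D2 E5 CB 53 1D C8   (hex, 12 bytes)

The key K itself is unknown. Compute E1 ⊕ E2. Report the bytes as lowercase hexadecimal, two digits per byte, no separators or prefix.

452682c99689527ec32d5726

E1 ⊕ E2 = (M1 ⊕ K) ⊕ (M2 ⊕ K) = M1 ⊕ M2 — the shared key cancels under XOR.
44 XOR 01 = 45
36 XOR 10 = 26
03 XOR 81 = 82
e6 XOR 2f = c9
0b XOR 9d = 96
e4 XOR 6d = 89
80 XOR d2 = 52
9b XOR e5 = 7e
08 XOR cb = c3
7e XOR 53 = 2d
4a XOR 1d = 57
ee XOR c8 = 26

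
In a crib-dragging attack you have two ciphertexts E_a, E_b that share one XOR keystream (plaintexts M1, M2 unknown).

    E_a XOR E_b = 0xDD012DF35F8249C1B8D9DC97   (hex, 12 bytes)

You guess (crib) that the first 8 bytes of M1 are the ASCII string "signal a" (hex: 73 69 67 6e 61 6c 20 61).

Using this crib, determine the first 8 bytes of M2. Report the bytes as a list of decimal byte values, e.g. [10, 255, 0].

Since E_a ⊕ E_b = M1 ⊕ M2, XORing with the guessed M1 bytes yields the corresponding M2 bytes: M2 = (E_a ⊕ E_b) ⊕ M1.
dd xor 73 = ae
01 xor 69 = 68
2d xor 67 = 4a
f3 xor 6e = 9d
5f xor 61 = 3e
82 xor 6c = ee
49 xor 20 = 69
c1 xor 61 = a0

[174, 104, 74, 157, 62, 238, 105, 160]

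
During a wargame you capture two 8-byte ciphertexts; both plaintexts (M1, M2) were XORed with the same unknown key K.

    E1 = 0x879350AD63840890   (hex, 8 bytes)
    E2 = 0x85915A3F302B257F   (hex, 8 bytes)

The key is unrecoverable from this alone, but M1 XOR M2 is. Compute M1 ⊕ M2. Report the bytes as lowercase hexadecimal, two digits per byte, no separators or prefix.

E1 ⊕ E2 = (M1 ⊕ K) ⊕ (M2 ⊕ K) = M1 ⊕ M2 — the shared key cancels under XOR.
byte 0: 87 ⊕ 85 = 02
byte 1: 93 ⊕ 91 = 02
byte 2: 50 ⊕ 5a = 0a
byte 3: ad ⊕ 3f = 92
byte 4: 63 ⊕ 30 = 53
byte 5: 84 ⊕ 2b = af
byte 6: 08 ⊕ 25 = 2d
byte 7: 90 ⊕ 7f = ef

02020a9253af2def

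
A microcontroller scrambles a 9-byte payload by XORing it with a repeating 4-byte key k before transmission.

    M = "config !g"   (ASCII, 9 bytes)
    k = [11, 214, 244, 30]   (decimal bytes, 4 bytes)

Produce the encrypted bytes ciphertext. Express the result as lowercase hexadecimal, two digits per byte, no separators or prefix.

The 4-byte key repeats, so the effective keystream is 0b d6 f4 1e 0b d6 f4 1e 0b.
byte 0: 63 xor 0b = 68
byte 1: 6f xor d6 = b9
byte 2: 6e xor f4 = 9a
byte 3: 66 xor 1e = 78
byte 4: 69 xor 0b = 62
byte 5: 67 xor d6 = b1
byte 6: 20 xor f4 = d4
byte 7: 21 xor 1e = 3f
byte 8: 67 xor 0b = 6c

68b99a7862b1d43f6c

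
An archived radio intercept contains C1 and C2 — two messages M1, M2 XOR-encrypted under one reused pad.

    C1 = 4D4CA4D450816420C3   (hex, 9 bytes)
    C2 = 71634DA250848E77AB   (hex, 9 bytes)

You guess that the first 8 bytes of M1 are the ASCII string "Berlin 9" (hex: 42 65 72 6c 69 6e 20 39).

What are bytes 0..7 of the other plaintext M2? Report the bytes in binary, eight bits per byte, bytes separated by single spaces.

01111110 01001010 10011011 00011010 01101001 01101011 11001010 01101110

First, C1 ⊕ C2 = (M1 ⊕ K) ⊕ (M2 ⊕ K) = M1 ⊕ M2, so the key drops out. Then M2 = (M1 ⊕ M2) ⊕ M1 over the first 8 bytes.
byte 0: (4d ⊕ 71) ⊕ 42 = 3c ⊕ 42 = 7e
byte 1: (4c ⊕ 63) ⊕ 65 = 2f ⊕ 65 = 4a
byte 2: (a4 ⊕ 4d) ⊕ 72 = e9 ⊕ 72 = 9b
byte 3: (d4 ⊕ a2) ⊕ 6c = 76 ⊕ 6c = 1a
byte 4: (50 ⊕ 50) ⊕ 69 = 00 ⊕ 69 = 69
byte 5: (81 ⊕ 84) ⊕ 6e = 05 ⊕ 6e = 6b
byte 6: (64 ⊕ 8e) ⊕ 20 = ea ⊕ 20 = ca
byte 7: (20 ⊕ 77) ⊕ 39 = 57 ⊕ 39 = 6e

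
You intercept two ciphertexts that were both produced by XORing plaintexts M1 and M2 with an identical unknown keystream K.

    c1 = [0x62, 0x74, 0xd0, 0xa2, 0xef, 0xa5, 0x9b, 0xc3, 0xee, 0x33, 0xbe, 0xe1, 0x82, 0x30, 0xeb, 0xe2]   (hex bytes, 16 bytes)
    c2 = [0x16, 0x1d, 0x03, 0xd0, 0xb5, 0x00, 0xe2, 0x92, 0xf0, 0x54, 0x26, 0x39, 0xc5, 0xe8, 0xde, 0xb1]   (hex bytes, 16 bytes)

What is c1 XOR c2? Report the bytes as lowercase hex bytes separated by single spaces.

c1 ⊕ c2 = (M1 ⊕ K) ⊕ (M2 ⊕ K) = M1 ⊕ M2 — the shared key cancels under XOR.
62 xor 16 = 74
74 xor 1d = 69
d0 xor 03 = d3
a2 xor d0 = 72
ef xor b5 = 5a
a5 xor 00 = a5
9b xor e2 = 79
c3 xor 92 = 51
ee xor f0 = 1e
33 xor 54 = 67
be xor 26 = 98
e1 xor 39 = d8
82 xor c5 = 47
30 xor e8 = d8
eb xor de = 35
e2 xor b1 = 53

74 69 d3 72 5a a5 79 51 1e 67 98 d8 47 d8 35 53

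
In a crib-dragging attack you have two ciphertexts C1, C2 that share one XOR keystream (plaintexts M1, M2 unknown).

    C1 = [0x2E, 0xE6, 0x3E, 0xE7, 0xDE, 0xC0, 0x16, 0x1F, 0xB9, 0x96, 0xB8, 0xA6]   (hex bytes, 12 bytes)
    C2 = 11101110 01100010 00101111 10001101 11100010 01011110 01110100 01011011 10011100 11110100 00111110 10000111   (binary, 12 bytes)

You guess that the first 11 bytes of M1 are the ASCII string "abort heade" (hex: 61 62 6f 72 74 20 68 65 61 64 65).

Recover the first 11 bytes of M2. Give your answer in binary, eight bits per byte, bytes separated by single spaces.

10100001 11100110 01111110 00011000 01001000 10111110 00001010 00100001 01000100 00000110 11100011

First, C1 ⊕ C2 = (M1 ⊕ K) ⊕ (M2 ⊕ K) = M1 ⊕ M2, so the key drops out. Then M2 = (M1 ⊕ M2) ⊕ M1 over the first 11 bytes.
byte 0: (2e ⊕ ee) ⊕ 61 = c0 ⊕ 61 = a1
byte 1: (e6 ⊕ 62) ⊕ 62 = 84 ⊕ 62 = e6
byte 2: (3e ⊕ 2f) ⊕ 6f = 11 ⊕ 6f = 7e
byte 3: (e7 ⊕ 8d) ⊕ 72 = 6a ⊕ 72 = 18
byte 4: (de ⊕ e2) ⊕ 74 = 3c ⊕ 74 = 48
byte 5: (c0 ⊕ 5e) ⊕ 20 = 9e ⊕ 20 = be
byte 6: (16 ⊕ 74) ⊕ 68 = 62 ⊕ 68 = 0a
byte 7: (1f ⊕ 5b) ⊕ 65 = 44 ⊕ 65 = 21
byte 8: (b9 ⊕ 9c) ⊕ 61 = 25 ⊕ 61 = 44
byte 9: (96 ⊕ f4) ⊕ 64 = 62 ⊕ 64 = 06
byte 10: (b8 ⊕ 3e) ⊕ 65 = 86 ⊕ 65 = e3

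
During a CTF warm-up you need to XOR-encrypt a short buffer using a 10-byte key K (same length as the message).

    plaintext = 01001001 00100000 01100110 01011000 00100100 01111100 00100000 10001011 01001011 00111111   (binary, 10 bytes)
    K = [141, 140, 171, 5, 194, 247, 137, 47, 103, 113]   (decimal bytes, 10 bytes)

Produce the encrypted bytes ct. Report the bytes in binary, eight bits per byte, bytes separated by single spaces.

byte 0:  73 ⊕ 141 = 196
byte 1:  32 ⊕ 140 = 172
byte 2: 102 ⊕ 171 = 205
byte 3:  88 ⊕   5 =  93
byte 4:  36 ⊕ 194 = 230
byte 5: 124 ⊕ 247 = 139
byte 6:  32 ⊕ 137 = 169
byte 7: 139 ⊕  47 = 164
byte 8:  75 ⊕ 103 =  44
byte 9:  63 ⊕ 113 =  78

11000100 10101100 11001101 01011101 11100110 10001011 10101001 10100100 00101100 01001110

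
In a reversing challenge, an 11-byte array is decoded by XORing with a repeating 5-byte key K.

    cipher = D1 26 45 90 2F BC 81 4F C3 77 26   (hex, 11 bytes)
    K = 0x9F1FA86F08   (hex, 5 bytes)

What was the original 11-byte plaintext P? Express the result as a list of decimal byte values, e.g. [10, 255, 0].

[78, 57, 237, 255, 39, 35, 158, 231, 172, 127, 185]

The 5-byte key repeats, so the effective keystream is 9f 1f a8 6f 08 9f 1f a8 6f 08 9f.
byte 0: 209 xor 159 =  78
byte 1:  38 xor  31 =  57
byte 2:  69 xor 168 = 237
byte 3: 144 xor 111 = 255
byte 4:  47 xor   8 =  39
byte 5: 188 xor 159 =  35
byte 6: 129 xor  31 = 158
byte 7:  79 xor 168 = 231
byte 8: 195 xor 111 = 172
byte 9: 119 xor   8 = 127
byte 10:  38 xor 159 = 185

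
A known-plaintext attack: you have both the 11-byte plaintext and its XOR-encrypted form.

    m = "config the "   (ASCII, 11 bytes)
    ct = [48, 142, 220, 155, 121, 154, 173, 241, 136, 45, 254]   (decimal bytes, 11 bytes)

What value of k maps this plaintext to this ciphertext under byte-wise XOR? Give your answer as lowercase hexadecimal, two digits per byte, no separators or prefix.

Since ct = m ⊕ k, XORing both sides with m gives k = m ⊕ ct.
byte 0: 63 ⊕ 30 = 53
byte 1: 6f ⊕ 8e = e1
byte 2: 6e ⊕ dc = b2
byte 3: 66 ⊕ 9b = fd
byte 4: 69 ⊕ 79 = 10
byte 5: 67 ⊕ 9a = fd
byte 6: 20 ⊕ ad = 8d
byte 7: 74 ⊕ f1 = 85
byte 8: 68 ⊕ 88 = e0
byte 9: 65 ⊕ 2d = 48
byte 10: 20 ⊕ fe = de

53e1b2fd10fd8d85e048de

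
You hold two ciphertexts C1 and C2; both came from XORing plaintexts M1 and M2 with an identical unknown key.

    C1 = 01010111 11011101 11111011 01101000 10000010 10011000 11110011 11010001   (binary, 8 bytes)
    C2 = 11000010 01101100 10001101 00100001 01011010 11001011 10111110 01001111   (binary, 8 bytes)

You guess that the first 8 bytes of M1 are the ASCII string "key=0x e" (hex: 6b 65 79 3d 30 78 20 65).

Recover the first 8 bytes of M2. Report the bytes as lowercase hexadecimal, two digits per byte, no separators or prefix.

First, C1 ⊕ C2 = (M1 ⊕ K) ⊕ (M2 ⊕ K) = M1 ⊕ M2, so the key drops out. Then M2 = (M1 ⊕ M2) ⊕ M1 over the first 8 bytes.
byte 0: (57 ⊕ c2) ⊕ 6b = 95 ⊕ 6b = fe
byte 1: (dd ⊕ 6c) ⊕ 65 = b1 ⊕ 65 = d4
byte 2: (fb ⊕ 8d) ⊕ 79 = 76 ⊕ 79 = 0f
byte 3: (68 ⊕ 21) ⊕ 3d = 49 ⊕ 3d = 74
byte 4: (82 ⊕ 5a) ⊕ 30 = d8 ⊕ 30 = e8
byte 5: (98 ⊕ cb) ⊕ 78 = 53 ⊕ 78 = 2b
byte 6: (f3 ⊕ be) ⊕ 20 = 4d ⊕ 20 = 6d
byte 7: (d1 ⊕ 4f) ⊕ 65 = 9e ⊕ 65 = fb

fed40f74e82b6dfb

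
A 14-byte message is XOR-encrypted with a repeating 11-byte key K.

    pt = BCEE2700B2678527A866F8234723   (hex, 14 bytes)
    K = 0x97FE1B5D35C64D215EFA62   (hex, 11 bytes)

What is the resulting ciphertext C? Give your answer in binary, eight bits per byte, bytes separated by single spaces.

00101011 00010000 00111100 01011101 10000111 10100001 11001000 00000110 11110110 10011100 10011010 10110100 10111001 00111000

The 11-byte key repeats, so the effective keystream is 97 fe 1b 5d 35 c6 4d 21 5e fa 62 97 fe 1b.
byte 0: bc xor 97 = 2b
byte 1: ee xor fe = 10
byte 2: 27 xor 1b = 3c
byte 3: 00 xor 5d = 5d
byte 4: b2 xor 35 = 87
byte 5: 67 xor c6 = a1
byte 6: 85 xor 4d = c8
byte 7: 27 xor 21 = 06
byte 8: a8 xor 5e = f6
byte 9: 66 xor fa = 9c
byte 10: f8 xor 62 = 9a
byte 11: 23 xor 97 = b4
byte 12: 47 xor fe = b9
byte 13: 23 xor 1b = 38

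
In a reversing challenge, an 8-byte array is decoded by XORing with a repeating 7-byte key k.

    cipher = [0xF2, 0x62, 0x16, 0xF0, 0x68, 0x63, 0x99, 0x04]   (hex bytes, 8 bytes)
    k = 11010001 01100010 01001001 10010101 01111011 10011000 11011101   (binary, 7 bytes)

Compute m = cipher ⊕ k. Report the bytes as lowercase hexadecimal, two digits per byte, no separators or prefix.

23005f6513fb44d5

The 7-byte key repeats, so the effective keystream is d1 62 49 95 7b 98 dd d1.
byte 0: f2 ⊕ d1 = 23
byte 1: 62 ⊕ 62 = 00
byte 2: 16 ⊕ 49 = 5f
byte 3: f0 ⊕ 95 = 65
byte 4: 68 ⊕ 7b = 13
byte 5: 63 ⊕ 98 = fb
byte 6: 99 ⊕ dd = 44
byte 7: 04 ⊕ d1 = d5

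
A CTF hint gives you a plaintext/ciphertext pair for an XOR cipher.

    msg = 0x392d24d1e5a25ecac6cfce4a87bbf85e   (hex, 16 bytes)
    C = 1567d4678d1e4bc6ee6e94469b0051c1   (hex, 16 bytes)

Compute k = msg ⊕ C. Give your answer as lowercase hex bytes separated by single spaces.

Since C = msg ⊕ k, XORing both sides with msg gives k = msg ⊕ C.
39 ^ 15 = 2c
2d ^ 67 = 4a
24 ^ d4 = f0
d1 ^ 67 = b6
e5 ^ 8d = 68
a2 ^ 1e = bc
5e ^ 4b = 15
ca ^ c6 = 0c
c6 ^ ee = 28
cf ^ 6e = a1
ce ^ 94 = 5a
4a ^ 46 = 0c
87 ^ 9b = 1c
bb ^ 00 = bb
f8 ^ 51 = a9
5e ^ c1 = 9f

2c 4a f0 b6 68 bc 15 0c 28 a1 5a 0c 1c bb a9 9f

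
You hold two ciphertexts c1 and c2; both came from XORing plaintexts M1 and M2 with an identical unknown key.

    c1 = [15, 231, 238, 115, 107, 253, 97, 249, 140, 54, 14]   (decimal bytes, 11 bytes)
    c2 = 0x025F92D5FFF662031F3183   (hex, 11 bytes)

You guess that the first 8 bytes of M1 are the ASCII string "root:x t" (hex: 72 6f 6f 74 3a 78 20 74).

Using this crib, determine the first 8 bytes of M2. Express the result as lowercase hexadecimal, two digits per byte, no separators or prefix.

First, c1 ⊕ c2 = (M1 ⊕ K) ⊕ (M2 ⊕ K) = M1 ⊕ M2, so the key drops out. Then M2 = (M1 ⊕ M2) ⊕ M1 over the first 8 bytes.
byte 0: (0f ^ 02) ^ 72 = 0d ^ 72 = 7f
byte 1: (e7 ^ 5f) ^ 6f = b8 ^ 6f = d7
byte 2: (ee ^ 92) ^ 6f = 7c ^ 6f = 13
byte 3: (73 ^ d5) ^ 74 = a6 ^ 74 = d2
byte 4: (6b ^ ff) ^ 3a = 94 ^ 3a = ae
byte 5: (fd ^ f6) ^ 78 = 0b ^ 78 = 73
byte 6: (61 ^ 62) ^ 20 = 03 ^ 20 = 23
byte 7: (f9 ^ 03) ^ 74 = fa ^ 74 = 8e

7fd713d2ae73238e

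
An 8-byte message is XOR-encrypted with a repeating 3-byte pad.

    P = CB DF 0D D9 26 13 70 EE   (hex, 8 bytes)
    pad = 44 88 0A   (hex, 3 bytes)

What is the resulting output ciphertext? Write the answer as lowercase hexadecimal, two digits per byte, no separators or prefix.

The 3-byte key repeats, so the effective keystream is 44 88 0a 44 88 0a 44 88.
byte 0: cb xor 44 = 8f
byte 1: df xor 88 = 57
byte 2: 0d xor 0a = 07
byte 3: d9 xor 44 = 9d
byte 4: 26 xor 88 = ae
byte 5: 13 xor 0a = 19
byte 6: 70 xor 44 = 34
byte 7: ee xor 88 = 66

8f57079dae193466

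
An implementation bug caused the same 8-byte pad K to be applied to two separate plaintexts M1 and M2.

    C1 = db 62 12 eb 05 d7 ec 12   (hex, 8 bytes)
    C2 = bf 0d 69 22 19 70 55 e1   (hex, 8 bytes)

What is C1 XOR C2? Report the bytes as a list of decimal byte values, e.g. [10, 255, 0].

[100, 111, 123, 201, 28, 167, 185, 243]

C1 ⊕ C2 = (M1 ⊕ K) ⊕ (M2 ⊕ K) = M1 ⊕ M2 — the shared key cancels under XOR.
db ^ bf = 64
62 ^ 0d = 6f
12 ^ 69 = 7b
eb ^ 22 = c9
05 ^ 19 = 1c
d7 ^ 70 = a7
ec ^ 55 = b9
12 ^ e1 = f3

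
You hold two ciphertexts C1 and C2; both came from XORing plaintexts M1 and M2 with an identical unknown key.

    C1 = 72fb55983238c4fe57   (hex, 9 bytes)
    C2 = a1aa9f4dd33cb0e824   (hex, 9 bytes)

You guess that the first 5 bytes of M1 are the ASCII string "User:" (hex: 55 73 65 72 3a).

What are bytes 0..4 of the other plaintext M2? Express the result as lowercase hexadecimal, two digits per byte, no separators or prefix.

First, C1 ⊕ C2 = (M1 ⊕ K) ⊕ (M2 ⊕ K) = M1 ⊕ M2, so the key drops out. Then M2 = (M1 ⊕ M2) ⊕ M1 over the first 5 bytes.
byte 0: (72 xor a1) xor 55 = d3 xor 55 = 86
byte 1: (fb xor aa) xor 73 = 51 xor 73 = 22
byte 2: (55 xor 9f) xor 65 = ca xor 65 = af
byte 3: (98 xor 4d) xor 72 = d5 xor 72 = a7
byte 4: (32 xor d3) xor 3a = e1 xor 3a = db

8622afa7db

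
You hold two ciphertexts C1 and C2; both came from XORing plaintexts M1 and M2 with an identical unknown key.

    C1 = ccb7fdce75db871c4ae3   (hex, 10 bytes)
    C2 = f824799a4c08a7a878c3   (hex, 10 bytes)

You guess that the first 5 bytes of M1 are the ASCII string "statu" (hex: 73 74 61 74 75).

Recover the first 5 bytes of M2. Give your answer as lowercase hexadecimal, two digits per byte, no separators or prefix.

First, C1 ⊕ C2 = (M1 ⊕ K) ⊕ (M2 ⊕ K) = M1 ⊕ M2, so the key drops out. Then M2 = (M1 ⊕ M2) ⊕ M1 over the first 5 bytes.
byte 0: (cc ⊕ f8) ⊕ 73 = 34 ⊕ 73 = 47
byte 1: (b7 ⊕ 24) ⊕ 74 = 93 ⊕ 74 = e7
byte 2: (fd ⊕ 79) ⊕ 61 = 84 ⊕ 61 = e5
byte 3: (ce ⊕ 9a) ⊕ 74 = 54 ⊕ 74 = 20
byte 4: (75 ⊕ 4c) ⊕ 75 = 39 ⊕ 75 = 4c

47e7e5204c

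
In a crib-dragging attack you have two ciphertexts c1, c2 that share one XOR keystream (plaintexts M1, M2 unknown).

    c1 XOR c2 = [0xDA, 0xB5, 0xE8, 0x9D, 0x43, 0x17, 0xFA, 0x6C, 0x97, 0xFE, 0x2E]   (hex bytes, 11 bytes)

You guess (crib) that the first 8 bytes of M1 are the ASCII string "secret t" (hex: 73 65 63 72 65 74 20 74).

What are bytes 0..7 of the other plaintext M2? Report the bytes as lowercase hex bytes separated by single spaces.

a9 d0 8b ef 26 63 da 18

Since c1 ⊕ c2 = M1 ⊕ M2, XORing with the guessed M1 bytes yields the corresponding M2 bytes: M2 = (c1 ⊕ c2) ⊕ M1.
da ⊕ 73 = a9
b5 ⊕ 65 = d0
e8 ⊕ 63 = 8b
9d ⊕ 72 = ef
43 ⊕ 65 = 26
17 ⊕ 74 = 63
fa ⊕ 20 = da
6c ⊕ 74 = 18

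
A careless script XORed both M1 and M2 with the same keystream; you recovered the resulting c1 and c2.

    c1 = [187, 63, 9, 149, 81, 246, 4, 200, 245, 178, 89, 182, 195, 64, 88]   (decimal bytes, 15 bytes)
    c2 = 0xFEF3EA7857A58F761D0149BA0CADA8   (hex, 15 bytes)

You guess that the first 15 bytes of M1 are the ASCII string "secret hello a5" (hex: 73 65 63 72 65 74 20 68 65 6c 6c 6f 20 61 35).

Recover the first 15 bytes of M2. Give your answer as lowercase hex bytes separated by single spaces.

36 a9 80 9f 63 27 ab d6 8d df 7c 63 ef 8c c5

First, c1 ⊕ c2 = (M1 ⊕ K) ⊕ (M2 ⊕ K) = M1 ⊕ M2, so the key drops out. Then M2 = (M1 ⊕ M2) ⊕ M1 over the first 15 bytes.
byte 0: (bb XOR fe) XOR 73 = 45 XOR 73 = 36
byte 1: (3f XOR f3) XOR 65 = cc XOR 65 = a9
byte 2: (09 XOR ea) XOR 63 = e3 XOR 63 = 80
byte 3: (95 XOR 78) XOR 72 = ed XOR 72 = 9f
byte 4: (51 XOR 57) XOR 65 = 06 XOR 65 = 63
byte 5: (f6 XOR a5) XOR 74 = 53 XOR 74 = 27
byte 6: (04 XOR 8f) XOR 20 = 8b XOR 20 = ab
byte 7: (c8 XOR 76) XOR 68 = be XOR 68 = d6
byte 8: (f5 XOR 1d) XOR 65 = e8 XOR 65 = 8d
byte 9: (b2 XOR 01) XOR 6c = b3 XOR 6c = df
byte 10: (59 XOR 49) XOR 6c = 10 XOR 6c = 7c
byte 11: (b6 XOR ba) XOR 6f = 0c XOR 6f = 63
byte 12: (c3 XOR 0c) XOR 20 = cf XOR 20 = ef
byte 13: (40 XOR ad) XOR 61 = ed XOR 61 = 8c
byte 14: (58 XOR a8) XOR 35 = f0 XOR 35 = c5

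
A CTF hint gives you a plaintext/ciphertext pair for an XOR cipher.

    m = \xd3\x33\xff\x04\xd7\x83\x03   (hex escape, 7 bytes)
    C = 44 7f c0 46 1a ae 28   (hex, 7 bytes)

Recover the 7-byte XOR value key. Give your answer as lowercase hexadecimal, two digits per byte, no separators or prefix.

974c3f42cd2d2b

Since C = m ⊕ key, XORing both sides with m gives key = m ⊕ C.
byte 0: d3 ^ 44 = 97
byte 1: 33 ^ 7f = 4c
byte 2: ff ^ c0 = 3f
byte 3: 04 ^ 46 = 42
byte 4: d7 ^ 1a = cd
byte 5: 83 ^ ae = 2d
byte 6: 03 ^ 28 = 2b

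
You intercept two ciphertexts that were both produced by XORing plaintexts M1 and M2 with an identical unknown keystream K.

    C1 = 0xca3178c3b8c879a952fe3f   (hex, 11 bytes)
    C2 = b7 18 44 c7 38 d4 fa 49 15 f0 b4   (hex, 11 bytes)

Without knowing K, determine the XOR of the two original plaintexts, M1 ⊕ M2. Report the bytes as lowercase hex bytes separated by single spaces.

C1 ⊕ C2 = (M1 ⊕ K) ⊕ (M2 ⊕ K) = M1 ⊕ M2 — the shared key cancels under XOR.
byte 0: 11001010 ⊕ 10110111 = 01111101
byte 1: 00110001 ⊕ 00011000 = 00101001
byte 2: 01111000 ⊕ 01000100 = 00111100
byte 3: 11000011 ⊕ 11000111 = 00000100
byte 4: 10111000 ⊕ 00111000 = 10000000
byte 5: 11001000 ⊕ 11010100 = 00011100
byte 6: 01111001 ⊕ 11111010 = 10000011
byte 7: 10101001 ⊕ 01001001 = 11100000
byte 8: 01010010 ⊕ 00010101 = 01000111
byte 9: 11111110 ⊕ 11110000 = 00001110
byte 10: 00111111 ⊕ 10110100 = 10001011

7d 29 3c 04 80 1c 83 e0 47 0e 8b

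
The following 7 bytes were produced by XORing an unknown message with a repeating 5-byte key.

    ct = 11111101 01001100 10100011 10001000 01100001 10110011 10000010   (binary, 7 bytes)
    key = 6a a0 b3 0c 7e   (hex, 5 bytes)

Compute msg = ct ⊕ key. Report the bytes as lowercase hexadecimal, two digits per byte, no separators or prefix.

97ec10841fd922

The 5-byte key repeats, so the effective keystream is 6a a0 b3 0c 7e 6a a0.
byte 0: fd ⊕ 6a = 97
byte 1: 4c ⊕ a0 = ec
byte 2: a3 ⊕ b3 = 10
byte 3: 88 ⊕ 0c = 84
byte 4: 61 ⊕ 7e = 1f
byte 5: b3 ⊕ 6a = d9
byte 6: 82 ⊕ a0 = 22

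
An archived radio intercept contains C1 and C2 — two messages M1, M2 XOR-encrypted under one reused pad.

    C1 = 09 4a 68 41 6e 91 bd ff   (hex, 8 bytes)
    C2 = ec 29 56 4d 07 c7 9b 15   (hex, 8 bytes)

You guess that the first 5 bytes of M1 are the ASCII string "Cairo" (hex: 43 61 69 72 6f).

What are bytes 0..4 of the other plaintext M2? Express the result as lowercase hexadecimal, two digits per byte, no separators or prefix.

a602577e06

First, C1 ⊕ C2 = (M1 ⊕ K) ⊕ (M2 ⊕ K) = M1 ⊕ M2, so the key drops out. Then M2 = (M1 ⊕ M2) ⊕ M1 over the first 5 bytes.
byte 0: (09 XOR ec) XOR 43 = e5 XOR 43 = a6
byte 1: (4a XOR 29) XOR 61 = 63 XOR 61 = 02
byte 2: (68 XOR 56) XOR 69 = 3e XOR 69 = 57
byte 3: (41 XOR 4d) XOR 72 = 0c XOR 72 = 7e
byte 4: (6e XOR 07) XOR 6f = 69 XOR 6f = 06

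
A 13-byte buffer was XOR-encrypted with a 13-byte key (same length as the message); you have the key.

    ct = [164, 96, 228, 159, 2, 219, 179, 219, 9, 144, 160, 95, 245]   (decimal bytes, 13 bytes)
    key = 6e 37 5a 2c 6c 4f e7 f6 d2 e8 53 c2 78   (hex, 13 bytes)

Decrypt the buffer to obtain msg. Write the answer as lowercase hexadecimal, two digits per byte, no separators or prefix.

XOR is its own inverse, so applying the key byte-wise gives the result directly.
a4 ^ 6e = ca
60 ^ 37 = 57
e4 ^ 5a = be
9f ^ 2c = b3
02 ^ 6c = 6e
db ^ 4f = 94
b3 ^ e7 = 54
db ^ f6 = 2d
09 ^ d2 = db
90 ^ e8 = 78
a0 ^ 53 = f3
5f ^ c2 = 9d
f5 ^ 78 = 8d

ca57beb36e94542ddb78f39d8d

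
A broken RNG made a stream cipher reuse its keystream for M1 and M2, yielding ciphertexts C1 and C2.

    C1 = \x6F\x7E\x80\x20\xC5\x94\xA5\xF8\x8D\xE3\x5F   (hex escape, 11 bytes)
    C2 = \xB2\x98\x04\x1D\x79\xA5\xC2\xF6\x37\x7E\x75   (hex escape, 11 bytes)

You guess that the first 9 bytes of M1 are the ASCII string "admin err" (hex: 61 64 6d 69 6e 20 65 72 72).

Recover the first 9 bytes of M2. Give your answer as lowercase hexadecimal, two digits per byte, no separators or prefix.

bc82e954d211027cc8

First, C1 ⊕ C2 = (M1 ⊕ K) ⊕ (M2 ⊕ K) = M1 ⊕ M2, so the key drops out. Then M2 = (M1 ⊕ M2) ⊕ M1 over the first 9 bytes.
byte 0: (6f ⊕ b2) ⊕ 61 = dd ⊕ 61 = bc
byte 1: (7e ⊕ 98) ⊕ 64 = e6 ⊕ 64 = 82
byte 2: (80 ⊕ 04) ⊕ 6d = 84 ⊕ 6d = e9
byte 3: (20 ⊕ 1d) ⊕ 69 = 3d ⊕ 69 = 54
byte 4: (c5 ⊕ 79) ⊕ 6e = bc ⊕ 6e = d2
byte 5: (94 ⊕ a5) ⊕ 20 = 31 ⊕ 20 = 11
byte 6: (a5 ⊕ c2) ⊕ 65 = 67 ⊕ 65 = 02
byte 7: (f8 ⊕ f6) ⊕ 72 = 0e ⊕ 72 = 7c
byte 8: (8d ⊕ 37) ⊕ 72 = ba ⊕ 72 = c8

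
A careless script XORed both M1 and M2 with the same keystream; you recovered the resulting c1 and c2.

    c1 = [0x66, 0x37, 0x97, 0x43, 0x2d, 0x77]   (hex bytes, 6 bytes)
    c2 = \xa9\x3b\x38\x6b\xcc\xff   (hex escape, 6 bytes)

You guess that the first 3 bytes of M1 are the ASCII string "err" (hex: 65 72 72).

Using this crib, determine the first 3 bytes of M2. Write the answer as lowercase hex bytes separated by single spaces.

First, c1 ⊕ c2 = (M1 ⊕ K) ⊕ (M2 ⊕ K) = M1 ⊕ M2, so the key drops out. Then M2 = (M1 ⊕ M2) ⊕ M1 over the first 3 bytes.
byte 0: (66 xor a9) xor 65 = cf xor 65 = aa
byte 1: (37 xor 3b) xor 72 = 0c xor 72 = 7e
byte 2: (97 xor 38) xor 72 = af xor 72 = dd

aa 7e dd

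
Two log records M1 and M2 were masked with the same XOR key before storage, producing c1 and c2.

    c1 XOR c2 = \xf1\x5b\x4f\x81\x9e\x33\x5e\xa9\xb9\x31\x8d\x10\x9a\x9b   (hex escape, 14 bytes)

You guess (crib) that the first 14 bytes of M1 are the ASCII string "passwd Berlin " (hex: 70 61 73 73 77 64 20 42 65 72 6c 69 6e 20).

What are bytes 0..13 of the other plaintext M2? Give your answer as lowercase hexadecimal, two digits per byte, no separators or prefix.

813a3cf2e9577eebdc43e179f4bb

Since c1 ⊕ c2 = M1 ⊕ M2, XORing with the guessed M1 bytes yields the corresponding M2 bytes: M2 = (c1 ⊕ c2) ⊕ M1.
241 xor 112 = 129
 91 xor  97 =  58
 79 xor 115 =  60
129 xor 115 = 242
158 xor 119 = 233
 51 xor 100 =  87
 94 xor  32 = 126
169 xor  66 = 235
185 xor 101 = 220
 49 xor 114 =  67
141 xor 108 = 225
 16 xor 105 = 121
154 xor 110 = 244
155 xor  32 = 187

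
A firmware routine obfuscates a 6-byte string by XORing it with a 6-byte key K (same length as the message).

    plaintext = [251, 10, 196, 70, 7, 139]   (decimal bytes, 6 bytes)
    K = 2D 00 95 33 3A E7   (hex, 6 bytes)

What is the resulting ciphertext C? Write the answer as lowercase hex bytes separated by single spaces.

d6 0a 51 75 3d 6c

byte 0: fb ⊕ 2d = d6
byte 1: 0a ⊕ 00 = 0a
byte 2: c4 ⊕ 95 = 51
byte 3: 46 ⊕ 33 = 75
byte 4: 07 ⊕ 3a = 3d
byte 5: 8b ⊕ e7 = 6c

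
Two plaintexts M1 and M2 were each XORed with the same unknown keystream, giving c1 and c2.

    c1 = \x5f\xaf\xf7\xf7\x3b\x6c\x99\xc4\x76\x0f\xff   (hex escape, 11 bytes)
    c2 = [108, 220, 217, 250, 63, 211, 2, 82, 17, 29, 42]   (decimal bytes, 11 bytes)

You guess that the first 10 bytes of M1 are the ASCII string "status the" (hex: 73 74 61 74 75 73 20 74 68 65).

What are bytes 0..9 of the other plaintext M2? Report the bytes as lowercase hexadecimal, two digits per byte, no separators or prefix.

40074f7971ccbbe20f77

First, c1 ⊕ c2 = (M1 ⊕ K) ⊕ (M2 ⊕ K) = M1 ⊕ M2, so the key drops out. Then M2 = (M1 ⊕ M2) ⊕ M1 over the first 10 bytes.
byte 0: (5f ^ 6c) ^ 73 = 33 ^ 73 = 40
byte 1: (af ^ dc) ^ 74 = 73 ^ 74 = 07
byte 2: (f7 ^ d9) ^ 61 = 2e ^ 61 = 4f
byte 3: (f7 ^ fa) ^ 74 = 0d ^ 74 = 79
byte 4: (3b ^ 3f) ^ 75 = 04 ^ 75 = 71
byte 5: (6c ^ d3) ^ 73 = bf ^ 73 = cc
byte 6: (99 ^ 02) ^ 20 = 9b ^ 20 = bb
byte 7: (c4 ^ 52) ^ 74 = 96 ^ 74 = e2
byte 8: (76 ^ 11) ^ 68 = 67 ^ 68 = 0f
byte 9: (0f ^ 1d) ^ 65 = 12 ^ 65 = 77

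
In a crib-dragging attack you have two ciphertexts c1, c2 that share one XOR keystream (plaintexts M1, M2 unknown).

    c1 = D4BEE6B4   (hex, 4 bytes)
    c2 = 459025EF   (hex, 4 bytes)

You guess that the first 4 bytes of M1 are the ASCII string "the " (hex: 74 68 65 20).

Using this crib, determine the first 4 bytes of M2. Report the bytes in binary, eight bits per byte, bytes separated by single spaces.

11100101 01000110 10100110 01111011

First, c1 ⊕ c2 = (M1 ⊕ K) ⊕ (M2 ⊕ K) = M1 ⊕ M2, so the key drops out. Then M2 = (M1 ⊕ M2) ⊕ M1 over the first 4 bytes.
byte 0: (d4 ⊕ 45) ⊕ 74 = 91 ⊕ 74 = e5
byte 1: (be ⊕ 90) ⊕ 68 = 2e ⊕ 68 = 46
byte 2: (e6 ⊕ 25) ⊕ 65 = c3 ⊕ 65 = a6
byte 3: (b4 ⊕ ef) ⊕ 20 = 5b ⊕ 20 = 7b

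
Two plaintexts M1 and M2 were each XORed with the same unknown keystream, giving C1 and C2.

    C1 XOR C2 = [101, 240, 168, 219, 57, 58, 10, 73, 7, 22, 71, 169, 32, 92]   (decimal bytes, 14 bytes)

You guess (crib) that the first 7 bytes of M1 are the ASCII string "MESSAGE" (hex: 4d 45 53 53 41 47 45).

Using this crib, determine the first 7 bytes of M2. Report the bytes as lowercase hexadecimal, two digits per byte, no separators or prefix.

Since C1 ⊕ C2 = M1 ⊕ M2, XORing with the guessed M1 bytes yields the corresponding M2 bytes: M2 = (C1 ⊕ C2) ⊕ M1.
01100101 ^ 01001101 = 00101000
11110000 ^ 01000101 = 10110101
10101000 ^ 01010011 = 11111011
11011011 ^ 01010011 = 10001000
00111001 ^ 01000001 = 01111000
00111010 ^ 01000111 = 01111101
00001010 ^ 01000101 = 01001111

28b5fb88787d4f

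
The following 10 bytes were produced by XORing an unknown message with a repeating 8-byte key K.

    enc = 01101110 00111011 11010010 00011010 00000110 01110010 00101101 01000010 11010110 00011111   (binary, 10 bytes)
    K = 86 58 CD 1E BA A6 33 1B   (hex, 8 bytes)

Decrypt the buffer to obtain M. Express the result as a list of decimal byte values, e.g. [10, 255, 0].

[232, 99, 31, 4, 188, 212, 30, 89, 80, 71]

The 8-byte key repeats, so the effective keystream is 86 58 cd 1e ba a6 33 1b 86 58.
byte 0: 6e ^ 86 = e8
byte 1: 3b ^ 58 = 63
byte 2: d2 ^ cd = 1f
byte 3: 1a ^ 1e = 04
byte 4: 06 ^ ba = bc
byte 5: 72 ^ a6 = d4
byte 6: 2d ^ 33 = 1e
byte 7: 42 ^ 1b = 59
byte 8: d6 ^ 86 = 50
byte 9: 1f ^ 58 = 47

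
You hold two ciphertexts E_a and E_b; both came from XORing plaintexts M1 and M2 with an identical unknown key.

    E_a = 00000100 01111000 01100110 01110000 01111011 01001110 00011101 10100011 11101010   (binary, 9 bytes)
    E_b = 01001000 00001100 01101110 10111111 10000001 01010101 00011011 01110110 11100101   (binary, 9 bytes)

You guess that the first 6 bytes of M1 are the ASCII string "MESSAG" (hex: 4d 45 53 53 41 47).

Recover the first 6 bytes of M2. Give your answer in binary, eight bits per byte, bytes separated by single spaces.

First, E_a ⊕ E_b = (M1 ⊕ K) ⊕ (M2 ⊕ K) = M1 ⊕ M2, so the key drops out. Then M2 = (M1 ⊕ M2) ⊕ M1 over the first 6 bytes.
byte 0: (04 XOR 48) XOR 4d = 4c XOR 4d = 01
byte 1: (78 XOR 0c) XOR 45 = 74 XOR 45 = 31
byte 2: (66 XOR 6e) XOR 53 = 08 XOR 53 = 5b
byte 3: (70 XOR bf) XOR 53 = cf XOR 53 = 9c
byte 4: (7b XOR 81) XOR 41 = fa XOR 41 = bb
byte 5: (4e XOR 55) XOR 47 = 1b XOR 47 = 5c

00000001 00110001 01011011 10011100 10111011 01011100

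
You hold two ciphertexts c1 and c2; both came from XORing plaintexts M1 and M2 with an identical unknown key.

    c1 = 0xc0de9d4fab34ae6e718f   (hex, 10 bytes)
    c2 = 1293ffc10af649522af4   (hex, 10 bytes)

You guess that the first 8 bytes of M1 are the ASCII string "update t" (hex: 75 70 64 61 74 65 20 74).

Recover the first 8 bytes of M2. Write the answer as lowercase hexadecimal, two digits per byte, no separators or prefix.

a73d06efd5a7c748

First, c1 ⊕ c2 = (M1 ⊕ K) ⊕ (M2 ⊕ K) = M1 ⊕ M2, so the key drops out. Then M2 = (M1 ⊕ M2) ⊕ M1 over the first 8 bytes.
byte 0: (c0 ^ 12) ^ 75 = d2 ^ 75 = a7
byte 1: (de ^ 93) ^ 70 = 4d ^ 70 = 3d
byte 2: (9d ^ ff) ^ 64 = 62 ^ 64 = 06
byte 3: (4f ^ c1) ^ 61 = 8e ^ 61 = ef
byte 4: (ab ^ 0a) ^ 74 = a1 ^ 74 = d5
byte 5: (34 ^ f6) ^ 65 = c2 ^ 65 = a7
byte 6: (ae ^ 49) ^ 20 = e7 ^ 20 = c7
byte 7: (6e ^ 52) ^ 74 = 3c ^ 74 = 48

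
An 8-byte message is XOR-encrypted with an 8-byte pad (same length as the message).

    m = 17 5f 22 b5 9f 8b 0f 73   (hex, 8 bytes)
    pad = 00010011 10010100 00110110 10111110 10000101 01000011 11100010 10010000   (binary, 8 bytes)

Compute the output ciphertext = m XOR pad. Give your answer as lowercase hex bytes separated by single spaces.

byte 0: 17 xor 13 = 04
byte 1: 5f xor 94 = cb
byte 2: 22 xor 36 = 14
byte 3: b5 xor be = 0b
byte 4: 9f xor 85 = 1a
byte 5: 8b xor 43 = c8
byte 6: 0f xor e2 = ed
byte 7: 73 xor 90 = e3

04 cb 14 0b 1a c8 ed e3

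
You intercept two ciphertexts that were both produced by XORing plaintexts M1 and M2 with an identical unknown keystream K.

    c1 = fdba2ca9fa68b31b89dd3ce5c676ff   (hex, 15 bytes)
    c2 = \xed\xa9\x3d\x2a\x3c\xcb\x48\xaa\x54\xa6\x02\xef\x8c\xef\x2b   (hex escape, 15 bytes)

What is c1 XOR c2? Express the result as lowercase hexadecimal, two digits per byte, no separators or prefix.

10131183c6a3fbb1dd7b3e0a4a99d4

c1 ⊕ c2 = (M1 ⊕ K) ⊕ (M2 ⊕ K) = M1 ⊕ M2 — the shared key cancels under XOR.
fd XOR ed = 10
ba XOR a9 = 13
2c XOR 3d = 11
a9 XOR 2a = 83
fa XOR 3c = c6
68 XOR cb = a3
b3 XOR 48 = fb
1b XOR aa = b1
89 XOR 54 = dd
dd XOR a6 = 7b
3c XOR 02 = 3e
e5 XOR ef = 0a
c6 XOR 8c = 4a
76 XOR ef = 99
ff XOR 2b = d4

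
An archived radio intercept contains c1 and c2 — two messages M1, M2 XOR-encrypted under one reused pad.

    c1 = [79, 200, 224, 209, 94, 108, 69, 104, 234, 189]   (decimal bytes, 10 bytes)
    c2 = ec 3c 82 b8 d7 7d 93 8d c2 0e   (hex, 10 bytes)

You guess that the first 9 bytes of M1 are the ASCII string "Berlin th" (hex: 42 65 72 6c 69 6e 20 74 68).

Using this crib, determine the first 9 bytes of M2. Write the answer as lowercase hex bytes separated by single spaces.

e1 91 10 05 e0 7f f6 91 40

First, c1 ⊕ c2 = (M1 ⊕ K) ⊕ (M2 ⊕ K) = M1 ⊕ M2, so the key drops out. Then M2 = (M1 ⊕ M2) ⊕ M1 over the first 9 bytes.
byte 0: (4f ⊕ ec) ⊕ 42 = a3 ⊕ 42 = e1
byte 1: (c8 ⊕ 3c) ⊕ 65 = f4 ⊕ 65 = 91
byte 2: (e0 ⊕ 82) ⊕ 72 = 62 ⊕ 72 = 10
byte 3: (d1 ⊕ b8) ⊕ 6c = 69 ⊕ 6c = 05
byte 4: (5e ⊕ d7) ⊕ 69 = 89 ⊕ 69 = e0
byte 5: (6c ⊕ 7d) ⊕ 6e = 11 ⊕ 6e = 7f
byte 6: (45 ⊕ 93) ⊕ 20 = d6 ⊕ 20 = f6
byte 7: (68 ⊕ 8d) ⊕ 74 = e5 ⊕ 74 = 91
byte 8: (ea ⊕ c2) ⊕ 68 = 28 ⊕ 68 = 40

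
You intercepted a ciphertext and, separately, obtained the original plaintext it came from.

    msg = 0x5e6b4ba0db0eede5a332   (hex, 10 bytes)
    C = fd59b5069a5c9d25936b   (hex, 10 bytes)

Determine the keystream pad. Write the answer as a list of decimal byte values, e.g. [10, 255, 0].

Since C = msg ⊕ pad, XORing both sides with msg gives pad = msg ⊕ C.
byte 0: 5e ^ fd = a3
byte 1: 6b ^ 59 = 32
byte 2: 4b ^ b5 = fe
byte 3: a0 ^ 06 = a6
byte 4: db ^ 9a = 41
byte 5: 0e ^ 5c = 52
byte 6: ed ^ 9d = 70
byte 7: e5 ^ 25 = c0
byte 8: a3 ^ 93 = 30
byte 9: 32 ^ 6b = 59

[163, 50, 254, 166, 65, 82, 112, 192, 48, 89]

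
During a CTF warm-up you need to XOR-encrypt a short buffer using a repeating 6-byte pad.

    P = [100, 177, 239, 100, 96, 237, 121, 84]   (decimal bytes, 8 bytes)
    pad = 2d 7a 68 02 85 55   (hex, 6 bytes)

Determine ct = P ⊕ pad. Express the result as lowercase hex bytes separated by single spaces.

The 6-byte key repeats, so the effective keystream is 2d 7a 68 02 85 55 2d 7a.
byte 0: 64 XOR 2d = 49
byte 1: b1 XOR 7a = cb
byte 2: ef XOR 68 = 87
byte 3: 64 XOR 02 = 66
byte 4: 60 XOR 85 = e5
byte 5: ed XOR 55 = b8
byte 6: 79 XOR 2d = 54
byte 7: 54 XOR 7a = 2e

49 cb 87 66 e5 b8 54 2e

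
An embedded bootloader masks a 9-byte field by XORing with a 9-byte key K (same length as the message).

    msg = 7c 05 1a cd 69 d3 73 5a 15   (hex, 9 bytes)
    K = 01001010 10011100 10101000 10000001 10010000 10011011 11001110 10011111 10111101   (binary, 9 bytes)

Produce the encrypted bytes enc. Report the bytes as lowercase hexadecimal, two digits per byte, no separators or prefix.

3699b24cf948bdc5a8

XOR is its own inverse, so applying the key byte-wise gives the result directly.
byte 0: 7c ⊕ 4a = 36
byte 1: 05 ⊕ 9c = 99
byte 2: 1a ⊕ a8 = b2
byte 3: cd ⊕ 81 = 4c
byte 4: 69 ⊕ 90 = f9
byte 5: d3 ⊕ 9b = 48
byte 6: 73 ⊕ ce = bd
byte 7: 5a ⊕ 9f = c5
byte 8: 15 ⊕ bd = a8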